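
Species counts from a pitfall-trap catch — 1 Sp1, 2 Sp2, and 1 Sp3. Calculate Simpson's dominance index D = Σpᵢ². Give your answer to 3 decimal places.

Total N = 1+2+1 = 4, so the proportions are 0.25, 0.5, 0.25 (working shown to 5 dp, full precision carried).
D = 0.25² + 0.5² + 0.25² = 0.06250 + 0.25000 + 0.06250 = 0.37500.
To 3 decimal places, D = 0.375.

0.375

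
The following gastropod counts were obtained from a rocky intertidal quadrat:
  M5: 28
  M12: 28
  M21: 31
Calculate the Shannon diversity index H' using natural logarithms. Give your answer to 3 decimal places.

Total N = 28+28+31 = 87, so the proportions are 0.32184, 0.32184, 0.35632 (working shown to 5 dp, full precision carried).
Each pᵢ ln pᵢ term: 0.32184×(-1.13370)=-0.36487, 0.32184×(-1.13370)=-0.36487, 0.35632×(-1.03192)=-0.36770.
Sum = -1.09744, so H' = 1.097.

1.097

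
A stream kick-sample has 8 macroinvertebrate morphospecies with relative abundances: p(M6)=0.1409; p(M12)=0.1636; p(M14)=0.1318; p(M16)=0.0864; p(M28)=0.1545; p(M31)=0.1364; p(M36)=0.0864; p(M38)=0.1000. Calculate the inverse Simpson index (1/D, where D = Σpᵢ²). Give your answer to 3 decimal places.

7.611

D = 0.1409² + 0.1636² + 0.1318² + 0.0864² + 0.1545² + 0.1364² + 0.0864² + 0.1² = 0.0198528 + 0.0267650 + 0.0173712 + 0.0074650 + 0.0238702 + 0.0186050 + 0.0074650 + 0.0100000 = 0.1313941 (working shown to 7 dp, full precision carried).
So 1/D = 7.61069, i.e. 7.611 to 3 decimal places.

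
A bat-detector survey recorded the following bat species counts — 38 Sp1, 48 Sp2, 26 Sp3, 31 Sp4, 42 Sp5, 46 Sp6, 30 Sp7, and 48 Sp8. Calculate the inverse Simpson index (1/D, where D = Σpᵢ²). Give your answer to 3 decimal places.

Total N = 38+48+26+31+42+46+30+48 = 309, so the proportions are 0.1229773, 0.1553398, 0.0841424, 0.1003236, 0.1359223, 0.1488673, 0.0970874, 0.1553398 (working shown to 7 dp, full precision carried).
D = 0.1229773² + 0.1553398² + 0.0841424² + 0.1003236² + 0.1359223² + 0.1488673² + 0.0970874² + 0.1553398² = 0.0151234 + 0.0241305 + 0.0070799 + 0.0100648 + 0.0184749 + 0.0221615 + 0.0094260 + 0.0241305 = 0.1305914.
So 1/D = 7.65747, i.e. 7.657 to 3 decimal places.

7.657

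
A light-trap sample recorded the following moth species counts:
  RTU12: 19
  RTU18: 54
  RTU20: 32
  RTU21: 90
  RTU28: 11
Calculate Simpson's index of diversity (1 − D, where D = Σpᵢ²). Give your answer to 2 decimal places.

0.70

Total N = 19+54+32+90+11 = 206, so the proportions are 0.0922, 0.2621, 0.1553, 0.4369, 0.0534 (working shown to 4 dp, full precision carried).
D = 0.0922² + 0.2621² + 0.1553² + 0.4369² + 0.0534² = 0.0085 + 0.0687 + 0.0241 + 0.1909 + 0.0029 = 0.2951.
So 1 − D = 0.7049, i.e. 0.70 to 2 decimal places.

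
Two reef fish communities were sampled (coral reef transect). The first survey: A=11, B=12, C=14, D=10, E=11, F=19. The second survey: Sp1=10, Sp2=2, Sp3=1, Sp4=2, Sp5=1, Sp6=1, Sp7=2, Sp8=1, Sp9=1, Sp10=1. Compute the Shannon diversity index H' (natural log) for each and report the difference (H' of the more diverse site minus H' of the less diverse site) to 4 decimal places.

The first survey: N=77, proportions 0.142857, 0.155844, 0.181818, 0.12987, 0.142857, 0.246753, giving H' = 1.766019 (working shown to 6 dp, full precision carried).
The second survey: N=22, proportions 0.454545, 0.090909, 0.045455, 0.090909, 0.045455, 0.045455, 0.090909, 0.045455, 0.045455, 0.045455, giving H' = 1.855373.
Difference = |1.766019 − 1.855373| = 0.089354, i.e. 0.0894 to 4 decimal places.

0.0894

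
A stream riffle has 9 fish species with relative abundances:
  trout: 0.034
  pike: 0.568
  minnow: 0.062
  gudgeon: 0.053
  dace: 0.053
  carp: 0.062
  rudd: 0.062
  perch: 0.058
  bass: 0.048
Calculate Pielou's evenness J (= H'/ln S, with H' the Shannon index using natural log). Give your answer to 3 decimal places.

H' = −Σ pᵢ ln pᵢ = −((-0.11497) + (-0.32128) + (-0.17240) + (-0.15569) + (-0.15569) + (-0.17240) + (-0.17240) + (-0.16514) + (-0.14575)) = 1.57571 (working shown to 5 dp, full precision carried).
With S = 9 species, ln S = 2.19722, so J = 1.57571/2.19722 = 0.71714, i.e. 0.717 to 3 decimal places.

0.717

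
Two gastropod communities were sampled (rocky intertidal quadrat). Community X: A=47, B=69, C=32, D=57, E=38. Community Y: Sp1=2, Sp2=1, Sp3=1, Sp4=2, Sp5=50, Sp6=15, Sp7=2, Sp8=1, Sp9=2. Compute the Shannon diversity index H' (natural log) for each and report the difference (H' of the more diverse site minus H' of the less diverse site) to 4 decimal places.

Community X: N=243, proportions 0.193416, 0.283951, 0.131687, 0.234568, 0.156379, giving H' = 1.572502 (working shown to 6 dp, full precision carried).
Community Y: N=76, proportions 0.026316, 0.013158, 0.013158, 0.026316, 0.657895, 0.197368, 0.026316, 0.013158, 0.026316, giving H' = 1.149588.
Difference = |1.572502 − 1.149588| = 0.422914, i.e. 0.4229 to 4 decimal places.

0.4229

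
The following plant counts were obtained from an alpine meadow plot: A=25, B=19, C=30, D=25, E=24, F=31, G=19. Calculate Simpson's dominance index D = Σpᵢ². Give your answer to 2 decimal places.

0.15

Total N = 25+19+30+25+24+31+19 = 173, so the proportions are 0.1445, 0.1098, 0.1734, 0.1445, 0.1387, 0.1792, 0.1098 (working shown to 4 dp, full precision carried).
D = 0.1445² + 0.1098² + 0.1734² + 0.1445² + 0.1387² + 0.1792² + 0.1098² = 0.0209 + 0.0121 + 0.0301 + 0.0209 + 0.0192 + 0.0321 + 0.0121 = 0.1473.
To 2 decimal places, D = 0.15.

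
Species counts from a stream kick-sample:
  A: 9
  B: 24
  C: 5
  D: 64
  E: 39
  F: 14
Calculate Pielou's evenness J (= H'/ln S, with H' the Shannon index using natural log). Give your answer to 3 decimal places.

0.834

Total N = 9+24+5+64+39+14 = 155, so the proportions are 0.05806, 0.15484, 0.03226, 0.4129, 0.25161, 0.09032 (working shown to 5 dp, full precision carried).
H' = −Σ pᵢ ln pᵢ = −((-0.16526) + (-0.28883) + (-0.11077) + (-0.36523) + (-0.34719) + (-0.21717)) = 1.49446.
With S = 6 species, ln S = 1.79176, so J = 1.49446/1.79176 = 0.83407, i.e. 0.834 to 3 decimal places.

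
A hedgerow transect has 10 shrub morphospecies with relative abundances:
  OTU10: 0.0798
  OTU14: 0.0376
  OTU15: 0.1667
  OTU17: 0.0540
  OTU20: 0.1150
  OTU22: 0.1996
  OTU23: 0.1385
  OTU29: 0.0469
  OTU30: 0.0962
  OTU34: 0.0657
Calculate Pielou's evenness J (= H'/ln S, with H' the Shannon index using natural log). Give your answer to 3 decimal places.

H' = −Σ pᵢ ln pᵢ = −((-0.20175) + (-0.12336) + (-0.29865) + (-0.15761) + (-0.24872) + (-0.32164) + (-0.27380) + (-0.14350) + (-0.22524) + (-0.17888)) = 2.17316 (working shown to 5 dp, full precision carried).
With S = 10 species, ln S = 2.30259, so J = 2.17316/2.30259 = 0.94379, i.e. 0.944 to 3 decimal places.

0.944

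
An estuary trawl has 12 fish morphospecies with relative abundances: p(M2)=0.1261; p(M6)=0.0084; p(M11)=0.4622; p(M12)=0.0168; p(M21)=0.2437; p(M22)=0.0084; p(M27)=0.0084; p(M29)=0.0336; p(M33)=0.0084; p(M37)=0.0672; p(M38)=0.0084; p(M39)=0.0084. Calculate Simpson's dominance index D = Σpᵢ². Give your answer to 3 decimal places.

D = 0.1261² + 0.0084² + 0.4622² + 0.0168² + 0.2437² + 0.0084² + 0.0084² + 0.0336² + 0.0084² + 0.0672² + 0.0084² + 0.0084² = 0.01590 + 0.00007 + 0.21363 + 0.00028 + 0.05939 + 0.00007 + 0.00007 + 0.00113 + 0.00007 + 0.00452 + 0.00007 + 0.00007 = 0.29527 (working shown to 5 dp, full precision carried).
To 3 decimal places, D = 0.295.

0.295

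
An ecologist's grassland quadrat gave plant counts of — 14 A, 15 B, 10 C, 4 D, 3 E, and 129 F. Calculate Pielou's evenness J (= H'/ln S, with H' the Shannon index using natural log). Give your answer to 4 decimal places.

Total N = 14+15+10+4+3+129 = 175, so the proportions are 0.08, 0.085714, 0.057143, 0.022857, 0.017143, 0.737143 (working shown to 6 dp, full precision carried).
H' = −Σ pᵢ ln pᵢ = −((-0.202058) + (-0.210577) + (-0.163554) + (-0.086366) + (-0.069706) + (-0.224809)) = 0.957070.
With S = 6 species, ln S = 1.791759, so J = 0.957070/1.791759 = 0.534151, i.e. 0.5342 to 4 decimal places.

0.5342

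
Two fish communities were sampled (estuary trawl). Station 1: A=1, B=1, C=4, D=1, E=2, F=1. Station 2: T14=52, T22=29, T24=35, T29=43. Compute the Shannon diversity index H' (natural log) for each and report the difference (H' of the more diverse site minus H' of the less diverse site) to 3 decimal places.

0.247

Station 1: N=10, proportions 0.1, 0.1, 0.4, 0.1, 0.2, 0.1, giving H' = 1.60944 (working shown to 5 dp, full precision carried).
Station 2: N=159, proportions 0.32704, 0.18239, 0.22013, 0.27044, giving H' = 1.36271.
Difference = |1.60944 − 1.36271| = 0.24673, i.e. 0.247 to 3 decimal places.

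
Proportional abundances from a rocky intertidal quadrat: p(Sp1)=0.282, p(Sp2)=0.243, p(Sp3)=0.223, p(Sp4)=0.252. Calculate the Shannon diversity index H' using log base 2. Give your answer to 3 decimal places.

1.995

Each pᵢ log₂ pᵢ term (working shown to 5 dp, full precision carried): 0.282×(-1.82623)=-0.51500, 0.243×(-2.04097)=-0.49596, 0.223×(-2.16488)=-0.48277, 0.252×(-1.98850)=-0.50110.
Sum = -1.99483, so H' = 1.995.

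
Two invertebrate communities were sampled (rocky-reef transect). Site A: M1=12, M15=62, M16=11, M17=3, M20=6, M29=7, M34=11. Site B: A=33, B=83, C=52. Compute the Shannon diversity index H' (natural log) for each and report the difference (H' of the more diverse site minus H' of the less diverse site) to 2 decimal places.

Site A: N=112, proportions 0.1071, 0.5536, 0.0982, 0.0268, 0.0536, 0.0625, 0.0982, giving H' = 1.4495 (working shown to 4 dp, full precision carried).
Site B: N=168, proportions 0.1964, 0.494, 0.3095, giving H' = 1.0310.
Difference = |1.4495 − 1.0310| = 0.4185, i.e. 0.42 to 2 decimal places.

0.42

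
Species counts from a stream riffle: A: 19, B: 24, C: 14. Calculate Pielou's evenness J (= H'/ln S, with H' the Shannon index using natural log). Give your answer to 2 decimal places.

0.98

Total N = 19+24+14 = 57, so the proportions are 0.3333, 0.4211, 0.2456 (working shown to 4 dp, full precision carried).
H' = −Σ pᵢ ln pᵢ = −((-0.3662) + (-0.3642) + (-0.3448)) = 1.0753.
With S = 3 species, ln S = 1.0986, so J = 1.0753/1.0986 = 0.9787, i.e. 0.98 to 2 decimal places.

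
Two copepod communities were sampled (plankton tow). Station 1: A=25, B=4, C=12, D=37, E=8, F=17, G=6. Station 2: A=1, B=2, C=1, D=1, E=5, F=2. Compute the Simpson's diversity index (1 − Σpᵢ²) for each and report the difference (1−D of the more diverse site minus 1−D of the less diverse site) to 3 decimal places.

Station 1: N=109, proportions 0.22936, 0.0367, 0.11009, 0.33945, 0.07339, 0.15596, 0.05505, giving 1−D = 0.78596 (working shown to 5 dp, full precision carried).
Station 2: N=12, proportions 0.08333, 0.16667, 0.08333, 0.08333, 0.41667, 0.16667, giving 1−D = 0.75000.
Difference = |0.78596 − 0.75000| = 0.03596, i.e. 0.036 to 3 decimal places.

0.036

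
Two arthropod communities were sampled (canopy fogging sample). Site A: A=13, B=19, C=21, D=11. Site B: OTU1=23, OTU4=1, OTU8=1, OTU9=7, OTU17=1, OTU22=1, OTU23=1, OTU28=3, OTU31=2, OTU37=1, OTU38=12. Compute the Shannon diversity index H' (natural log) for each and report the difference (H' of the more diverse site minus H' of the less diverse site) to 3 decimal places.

Site A: N=64, proportions 0.20312, 0.29688, 0.32812, 0.17188, giving H' = 1.35263 (working shown to 5 dp, full precision carried).
Site B: N=53, proportions 0.43396, 0.01887, 0.01887, 0.13208, 0.01887, 0.01887, 0.01887, 0.0566, 0.03774, 0.01887, 0.22642, giving H' = 1.70164.
Difference = |1.35263 − 1.70164| = 0.34901, i.e. 0.349 to 3 decimal places.

0.349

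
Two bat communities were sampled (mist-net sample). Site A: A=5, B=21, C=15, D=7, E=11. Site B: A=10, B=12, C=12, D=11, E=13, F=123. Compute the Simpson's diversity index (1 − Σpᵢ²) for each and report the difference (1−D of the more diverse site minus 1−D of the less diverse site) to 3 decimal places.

Site A: N=59, proportions 0.08475, 0.35593, 0.25424, 0.11864, 0.18644, giving 1−D = 0.75266 (working shown to 5 dp, full precision carried).
Site B: N=181, proportions 0.05525, 0.0663, 0.0663, 0.06077, 0.07182, 0.67956, giving 1−D = 0.51751.
Difference = |0.75266 − 0.51751| = 0.23515, i.e. 0.235 to 3 decimal places.

0.235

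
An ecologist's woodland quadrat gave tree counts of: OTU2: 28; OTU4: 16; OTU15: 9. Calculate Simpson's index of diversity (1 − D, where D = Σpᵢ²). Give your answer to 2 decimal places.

0.60

Total N = 28+16+9 = 53, so the proportions are 0.5283, 0.3019, 0.1698 (working shown to 4 dp, full precision carried).
D = 0.5283² + 0.3019² + 0.1698² = 0.2791 + 0.0911 + 0.0288 = 0.3991.
So 1 − D = 0.6009, i.e. 0.60 to 2 decimal places.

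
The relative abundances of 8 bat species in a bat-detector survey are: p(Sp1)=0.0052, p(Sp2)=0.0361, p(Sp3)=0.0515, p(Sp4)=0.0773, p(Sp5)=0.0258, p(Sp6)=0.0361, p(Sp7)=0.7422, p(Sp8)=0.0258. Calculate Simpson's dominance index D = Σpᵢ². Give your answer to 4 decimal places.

D = 0.0052² + 0.0361² + 0.0515² + 0.0773² + 0.0258² + 0.0361² + 0.7422² + 0.0258² = 0.000027 + 0.001303 + 0.002652 + 0.005975 + 0.000666 + 0.001303 + 0.550861 + 0.000666 = 0.563453 (working shown to 6 dp, full precision carried).
To 4 decimal places, D = 0.5635.

0.5635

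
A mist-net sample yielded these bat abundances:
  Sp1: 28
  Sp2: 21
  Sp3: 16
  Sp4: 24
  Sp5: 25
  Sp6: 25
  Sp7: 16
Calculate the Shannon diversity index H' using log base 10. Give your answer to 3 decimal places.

0.837

Total N = 28+21+16+24+25+25+16 = 155, so the proportions are 0.18065, 0.13548, 0.10323, 0.15484, 0.16129, 0.16129, 0.10323 (working shown to 5 dp, full precision carried).
Each pᵢ log₁₀ pᵢ term: 0.18065×(-0.74317)=-0.13425, 0.13548×(-0.86811)=-0.11762, 0.10323×(-0.98621)=-0.10180, 0.15484×(-0.81012)=-0.12544, 0.16129×(-0.79239)=-0.12781, 0.16129×(-0.79239)=-0.12781, 0.10323×(-0.98621)=-0.10180.
Sum = -0.83652, so H' = 0.837.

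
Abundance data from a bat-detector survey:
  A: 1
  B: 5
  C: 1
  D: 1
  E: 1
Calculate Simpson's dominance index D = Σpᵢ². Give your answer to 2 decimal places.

Total N = 1+5+1+1+1 = 9, so the proportions are 0.1111, 0.5556, 0.1111, 0.1111, 0.1111 (working shown to 4 dp, full precision carried).
D = 0.1111² + 0.5556² + 0.1111² + 0.1111² + 0.1111² = 0.0123 + 0.3086 + 0.0123 + 0.0123 + 0.0123 = 0.3580.
To 2 decimal places, D = 0.36.

0.36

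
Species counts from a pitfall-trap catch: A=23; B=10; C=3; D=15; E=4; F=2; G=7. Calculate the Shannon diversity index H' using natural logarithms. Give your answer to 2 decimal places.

Total N = 23+10+3+15+4+2+7 = 64, so the proportions are 0.35938, 0.15625, 0.04688, 0.23438, 0.0625, 0.03125, 0.10938 (working shown to 5 dp, full precision carried).
Each pᵢ ln pᵢ term: 0.35938×(-1.02339)=-0.36778, 0.15625×(-1.85630)=-0.29005, 0.04688×(-3.06027)=-0.14345, 0.23438×(-1.45083)=-0.34004, 0.0625×(-2.77259)=-0.17329, 0.03125×(-3.46574)=-0.10830, 0.10938×(-2.21297)=-0.24204.
Sum = -1.66495, so H' = 1.66.

1.66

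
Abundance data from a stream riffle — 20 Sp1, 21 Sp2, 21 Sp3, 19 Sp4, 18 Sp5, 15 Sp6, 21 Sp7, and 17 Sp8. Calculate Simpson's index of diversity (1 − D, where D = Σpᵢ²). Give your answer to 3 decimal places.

0.874

Total N = 20+21+21+19+18+15+21+17 = 152, so the proportions are 0.13158, 0.13816, 0.13816, 0.125, 0.11842, 0.09868, 0.13816, 0.11184 (working shown to 5 dp, full precision carried).
D = 0.13158² + 0.13816² + 0.13816² + 0.125² + 0.11842² + 0.09868² + 0.13816² + 0.11184² = 0.01731 + 0.01909 + 0.01909 + 0.01562 + 0.01402 + 0.00974 + 0.01909 + 0.01251 = 0.12647.
So 1 − D = 0.87353, i.e. 0.874 to 3 decimal places.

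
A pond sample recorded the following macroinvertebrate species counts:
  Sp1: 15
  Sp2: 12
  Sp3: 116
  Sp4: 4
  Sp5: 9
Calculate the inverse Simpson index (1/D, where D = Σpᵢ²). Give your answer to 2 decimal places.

Total N = 15+12+116+4+9 = 156, so the proportions are 0.09615, 0.07692, 0.74359, 0.02564, 0.05769 (working shown to 5 dp, full precision carried).
D = 0.09615² + 0.07692² + 0.74359² + 0.02564² + 0.05769² = 0.00925 + 0.00592 + 0.55293 + 0.00066 + 0.00333 = 0.57207.
So 1/D = 1.7480, i.e. 1.75 to 2 decimal places.

1.75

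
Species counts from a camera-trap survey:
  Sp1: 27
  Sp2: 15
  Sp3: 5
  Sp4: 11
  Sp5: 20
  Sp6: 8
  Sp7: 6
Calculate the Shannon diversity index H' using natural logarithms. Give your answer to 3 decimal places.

1.790

Total N = 27+15+5+11+20+8+6 = 92, so the proportions are 0.29348, 0.16304, 0.05435, 0.11957, 0.21739, 0.08696, 0.06522 (working shown to 5 dp, full precision carried).
Each pᵢ ln pᵢ term: 0.29348×(-1.22595)=-0.35979, 0.16304×(-1.81374)=-0.29572, 0.05435×(-2.91235)=-0.15828, 0.11957×(-2.12389)=-0.25394, 0.21739×(-1.52606)=-0.33175, 0.08696×(-2.44235)=-0.21238, 0.06522×(-2.73003)=-0.17805.
Sum = -1.78991, so H' = 1.790.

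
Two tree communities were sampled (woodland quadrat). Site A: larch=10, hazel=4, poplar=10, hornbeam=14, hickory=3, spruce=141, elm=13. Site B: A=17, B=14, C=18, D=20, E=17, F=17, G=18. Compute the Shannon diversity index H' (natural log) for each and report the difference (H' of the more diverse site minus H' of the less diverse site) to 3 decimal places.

0.888

Site A: N=195, proportions 0.051282, 0.020513, 0.051282, 0.071795, 0.015385, 0.723077, 0.066667, giving H' = 1.052697 (working shown to 6 dp, full precision carried).
Site B: N=121, proportions 0.140496, 0.115702, 0.14876, 0.165289, 0.140496, 0.140496, 0.14876, giving H' = 1.941173.
Difference = |1.052697 − 1.941173| = 0.888476, i.e. 0.888 to 3 decimal places.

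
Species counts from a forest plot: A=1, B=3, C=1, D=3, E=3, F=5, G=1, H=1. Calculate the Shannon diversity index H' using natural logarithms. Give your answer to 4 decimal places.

Total N = 1+3+1+3+3+5+1+1 = 18, so the proportions are 0.055556, 0.166667, 0.055556, 0.166667, 0.166667, 0.277778, 0.055556, 0.055556 (working shown to 6 dp, full precision carried).
Each pᵢ ln pᵢ term: 0.055556×(-2.890372)=-0.160576, 0.166667×(-1.791759)=-0.298627, 0.055556×(-2.890372)=-0.160576, 0.166667×(-1.791759)=-0.298627, 0.166667×(-1.791759)=-0.298627, 0.277778×(-1.280934)=-0.355815, 0.055556×(-2.890372)=-0.160576, 0.055556×(-2.890372)=-0.160576.
Sum = -1.894000, so H' = 1.8940.

1.8940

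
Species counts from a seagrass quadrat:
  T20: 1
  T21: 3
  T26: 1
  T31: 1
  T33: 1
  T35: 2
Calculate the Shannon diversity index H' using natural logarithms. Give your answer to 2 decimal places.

Total N = 1+3+1+1+1+2 = 9, so the proportions are 0.1111, 0.3333, 0.1111, 0.1111, 0.1111, 0.2222 (working shown to 4 dp, full precision carried).
Each pᵢ ln pᵢ term: 0.1111×(-2.1972)=-0.2441, 0.3333×(-1.0986)=-0.3662, 0.1111×(-2.1972)=-0.2441, 0.1111×(-2.1972)=-0.2441, 0.1111×(-2.1972)=-0.2441, 0.2222×(-1.5041)=-0.3342.
Sum = -1.6770, so H' = 1.68.

1.68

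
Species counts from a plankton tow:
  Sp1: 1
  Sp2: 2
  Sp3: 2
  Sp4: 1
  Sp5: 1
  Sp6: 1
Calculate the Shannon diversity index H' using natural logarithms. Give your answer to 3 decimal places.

Total N = 1+2+2+1+1+1 = 8, so the proportions are 0.125, 0.25, 0.25, 0.125, 0.125, 0.125 (working shown to 5 dp, full precision carried).
Each pᵢ ln pᵢ term: 0.125×(-2.07944)=-0.25993, 0.25×(-1.38629)=-0.34657, 0.25×(-1.38629)=-0.34657, 0.125×(-2.07944)=-0.25993, 0.125×(-2.07944)=-0.25993, 0.125×(-2.07944)=-0.25993.
Sum = -1.73287, so H' = 1.733.

1.733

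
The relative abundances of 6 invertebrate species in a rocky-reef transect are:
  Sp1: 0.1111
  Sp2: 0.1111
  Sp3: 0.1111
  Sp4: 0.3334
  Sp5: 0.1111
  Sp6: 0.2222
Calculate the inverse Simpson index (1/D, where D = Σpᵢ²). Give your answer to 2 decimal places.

D = 0.1111² + 0.1111² + 0.1111² + 0.3334² + 0.1111² + 0.2222² = 0.012343 + 0.012343 + 0.012343 + 0.111156 + 0.012343 + 0.049373 = 0.209901 (working shown to 6 dp, full precision carried).
So 1/D = 4.7641, i.e. 4.76 to 2 decimal places.

4.76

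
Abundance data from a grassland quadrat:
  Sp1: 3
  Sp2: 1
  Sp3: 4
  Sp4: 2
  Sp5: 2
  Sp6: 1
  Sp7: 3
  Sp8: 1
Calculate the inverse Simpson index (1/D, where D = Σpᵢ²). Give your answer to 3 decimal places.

Total N = 3+1+4+2+2+1+3+1 = 17, so the proportions are 0.1764706, 0.0588235, 0.2352941, 0.1176471, 0.1176471, 0.0588235, 0.1764706, 0.0588235 (working shown to 7 dp, full precision carried).
D = 0.1764706² + 0.0588235² + 0.2352941² + 0.1176471² + 0.1176471² + 0.0588235² + 0.1764706² + 0.0588235² = 0.0311419 + 0.0034602 + 0.0553633 + 0.0138408 + 0.0138408 + 0.0034602 + 0.0311419 + 0.0034602 = 0.1557093.
So 1/D = 6.42222, i.e. 6.422 to 3 decimal places.

6.422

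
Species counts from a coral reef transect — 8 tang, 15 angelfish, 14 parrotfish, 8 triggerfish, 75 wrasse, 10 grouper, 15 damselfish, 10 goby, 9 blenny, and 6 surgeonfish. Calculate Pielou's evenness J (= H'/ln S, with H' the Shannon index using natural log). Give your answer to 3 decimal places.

0.821

Total N = 8+15+14+8+75+10+15+10+9+6 = 170, so the proportions are 0.04706, 0.08824, 0.08235, 0.04706, 0.44118, 0.05882, 0.08824, 0.05882, 0.05294, 0.03529 (working shown to 5 dp, full precision carried).
H' = −Σ pᵢ ln pᵢ = −((-0.14383) + (-0.21421) + (-0.20561) + (-0.14383) + (-0.36102) + (-0.16666) + (-0.21421) + (-0.16666) + (-0.15557) + (-0.11802)) = 1.88963.
With S = 10 species, ln S = 2.30259, so J = 1.88963/2.30259 = 0.82066, i.e. 0.821 to 3 decimal places.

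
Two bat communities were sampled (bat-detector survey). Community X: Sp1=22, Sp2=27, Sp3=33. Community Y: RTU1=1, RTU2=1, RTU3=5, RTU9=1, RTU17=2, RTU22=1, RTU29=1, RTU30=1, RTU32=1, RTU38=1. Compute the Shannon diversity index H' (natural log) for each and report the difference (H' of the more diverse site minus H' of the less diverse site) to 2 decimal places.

Community X: N=82, proportions 0.2683, 0.3293, 0.4024, giving H' = 1.0851 (working shown to 4 dp, full precision carried).
Community Y: N=15, proportions 0.0667, 0.0667, 0.3333, 0.0667, 0.1333, 0.0667, 0.0667, 0.0667, 0.0667, 0.0667, giving H' = 2.0792.
Difference = |1.0851 − 2.0792| = 0.9941, i.e. 0.99 to 2 decimal places.

0.99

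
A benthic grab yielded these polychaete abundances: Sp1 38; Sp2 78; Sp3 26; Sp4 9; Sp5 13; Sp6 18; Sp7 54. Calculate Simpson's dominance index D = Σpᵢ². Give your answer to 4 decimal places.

0.2100

Total N = 38+78+26+9+13+18+54 = 236, so the proportions are 0.161017, 0.330508, 0.110169, 0.038136, 0.055085, 0.076271, 0.228814 (working shown to 6 dp, full precision carried).
D = 0.161017² + 0.330508² + 0.110169² + 0.038136² + 0.055085² + 0.076271² + 0.228814² = 0.025926 + 0.109236 + 0.012137 + 0.001454 + 0.003034 + 0.005817 + 0.052356 = 0.209961.
To 4 decimal places, D = 0.2100.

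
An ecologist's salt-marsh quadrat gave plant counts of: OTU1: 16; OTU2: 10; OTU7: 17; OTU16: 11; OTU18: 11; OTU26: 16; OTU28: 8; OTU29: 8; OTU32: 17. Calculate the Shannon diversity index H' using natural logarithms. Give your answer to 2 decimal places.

2.16

Total N = 16+10+17+11+11+16+8+8+17 = 114, so the proportions are 0.1404, 0.0877, 0.1491, 0.0965, 0.0965, 0.1404, 0.0702, 0.0702, 0.1491 (working shown to 4 dp, full precision carried).
Each pᵢ ln pᵢ term: 0.1404×(-1.9636)=-0.2756, 0.0877×(-2.4336)=-0.2135, 0.1491×(-1.9030)=-0.2838, 0.0965×(-2.3383)=-0.2256, 0.0965×(-2.3383)=-0.2256, 0.1404×(-1.9636)=-0.2756, 0.0702×(-2.6568)=-0.1864, 0.0702×(-2.6568)=-0.1864, 0.1491×(-1.9030)=-0.2838.
Sum = -2.1564, so H' = 2.16.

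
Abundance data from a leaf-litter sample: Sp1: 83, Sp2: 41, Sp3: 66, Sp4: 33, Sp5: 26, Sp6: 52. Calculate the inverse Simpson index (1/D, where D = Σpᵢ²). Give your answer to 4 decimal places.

5.2085

Total N = 83+41+66+33+26+52 = 301, so the proportions are 0.27574751, 0.13621262, 0.2192691, 0.10963455, 0.08637874, 0.17275748 (working shown to 8 dp, full precision carried).
D = 0.27574751² + 0.13621262² + 0.2192691² + 0.10963455² + 0.08637874² + 0.17275748² = 0.07603669 + 0.01855388 + 0.04807894 + 0.01201973 + 0.00746129 + 0.02984515 = 0.19199567.
So 1/D = 5.208451, i.e. 5.2085 to 4 decimal places.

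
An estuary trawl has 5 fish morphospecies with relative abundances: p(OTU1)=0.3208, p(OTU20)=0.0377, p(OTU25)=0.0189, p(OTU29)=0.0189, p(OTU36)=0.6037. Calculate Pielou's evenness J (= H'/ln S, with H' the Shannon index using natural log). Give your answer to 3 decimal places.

0.586

H' = −Σ pᵢ ln pᵢ = −((-0.36473) + (-0.12358) + (-0.07501) + (-0.07501) + (-0.30467)) = 0.94300 (working shown to 5 dp, full precision carried).
With S = 5 species, ln S = 1.60944, so J = 0.94300/1.60944 = 0.58592, i.e. 0.586 to 3 decimal places.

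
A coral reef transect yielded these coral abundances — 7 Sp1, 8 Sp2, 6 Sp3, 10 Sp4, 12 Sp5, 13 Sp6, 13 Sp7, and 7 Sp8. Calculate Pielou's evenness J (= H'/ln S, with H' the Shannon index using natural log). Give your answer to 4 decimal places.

0.9806

Total N = 7+8+6+10+12+13+13+7 = 76, so the proportions are 0.092105, 0.105263, 0.078947, 0.131579, 0.157895, 0.171053, 0.171053, 0.092105 (working shown to 6 dp, full precision carried).
H' = −Σ pᵢ ln pᵢ = −((-0.219655) + (-0.236978) + (-0.200445) + (-0.266862) + (-0.291446) + (-0.302042) + (-0.302042) + (-0.219655)) = 2.039125.
With S = 8 species, ln S = 2.079442, so J = 2.039125/2.079442 = 0.980612, i.e. 0.9806 to 4 decimal places.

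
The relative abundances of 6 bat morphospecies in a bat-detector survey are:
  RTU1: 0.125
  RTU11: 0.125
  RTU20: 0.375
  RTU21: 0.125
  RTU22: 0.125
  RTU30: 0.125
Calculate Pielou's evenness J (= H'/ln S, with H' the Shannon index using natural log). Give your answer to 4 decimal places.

H' = −Σ pᵢ ln pᵢ = −((-0.259930) + (-0.259930) + (-0.367811) + (-0.259930) + (-0.259930) + (-0.259930)) = 1.667462 (working shown to 6 dp, full precision carried).
With S = 6 species, ln S = 1.791759, so J = 1.667462/1.791759 = 0.930628, i.e. 0.9306 to 4 decimal places.

0.9306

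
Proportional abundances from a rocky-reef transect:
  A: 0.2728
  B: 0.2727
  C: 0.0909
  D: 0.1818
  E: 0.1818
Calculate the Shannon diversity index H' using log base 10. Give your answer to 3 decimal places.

0.672

Each pᵢ log₁₀ pᵢ term (working shown to 5 dp, full precision carried): 0.2728×(-0.56416)=-0.15390, 0.2727×(-0.56431)=-0.15389, 0.0909×(-1.04144)=-0.09467, 0.1818×(-0.74041)=-0.13461, 0.1818×(-0.74041)=-0.13461.
Sum = -0.67167, so H' = 0.672.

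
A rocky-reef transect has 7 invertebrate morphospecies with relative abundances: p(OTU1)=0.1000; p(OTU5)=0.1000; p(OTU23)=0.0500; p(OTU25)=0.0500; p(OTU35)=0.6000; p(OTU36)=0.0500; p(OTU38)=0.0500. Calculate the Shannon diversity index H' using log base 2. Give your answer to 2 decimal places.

1.97

Each pᵢ log₂ pᵢ term (working shown to 4 dp, full precision carried): 0.1×(-3.3219)=-0.3322, 0.1×(-3.3219)=-0.3322, 0.05×(-4.3219)=-0.2161, 0.05×(-4.3219)=-0.2161, 0.6×(-0.7370)=-0.4422, 0.05×(-4.3219)=-0.2161, 0.05×(-4.3219)=-0.2161.
Sum = -1.9710, so H' = 1.97.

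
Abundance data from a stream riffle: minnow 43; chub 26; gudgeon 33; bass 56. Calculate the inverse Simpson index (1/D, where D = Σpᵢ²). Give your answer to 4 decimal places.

Total N = 43+26+33+56 = 158, so the proportions are 0.2721519, 0.16455696, 0.20886076, 0.35443038 (working shown to 8 dp, full precision carried).
D = 0.2721519² + 0.16455696² + 0.20886076² + 0.35443038² = 0.07406666 + 0.02707899 + 0.04362282 + 0.12562089 = 0.27038936.
So 1/D = 3.698370, i.e. 3.6984 to 4 decimal places.

3.6984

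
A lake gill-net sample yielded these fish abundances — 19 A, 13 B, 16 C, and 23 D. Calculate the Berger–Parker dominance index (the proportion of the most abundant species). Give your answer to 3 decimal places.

0.324

Total N = 19+13+16+23 = 71, so the proportions are 0.26761, 0.1831, 0.22535, 0.32394 (working shown to 5 dp, full precision carried).
The largest proportion is 0.32394, i.e. d = 0.324 to 3 decimal places.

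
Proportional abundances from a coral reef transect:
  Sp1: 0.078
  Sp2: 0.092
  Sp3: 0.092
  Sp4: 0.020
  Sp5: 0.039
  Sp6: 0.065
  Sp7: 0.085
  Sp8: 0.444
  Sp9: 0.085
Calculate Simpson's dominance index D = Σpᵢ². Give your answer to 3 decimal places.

0.241

D = 0.078² + 0.092² + 0.092² + 0.02² + 0.039² + 0.065² + 0.085² + 0.444² + 0.085² = 0.00608 + 0.00846 + 0.00846 + 0.00040 + 0.00152 + 0.00423 + 0.00723 + 0.19714 + 0.00723 = 0.24074 (working shown to 5 dp, full precision carried).
To 3 decimal places, D = 0.241.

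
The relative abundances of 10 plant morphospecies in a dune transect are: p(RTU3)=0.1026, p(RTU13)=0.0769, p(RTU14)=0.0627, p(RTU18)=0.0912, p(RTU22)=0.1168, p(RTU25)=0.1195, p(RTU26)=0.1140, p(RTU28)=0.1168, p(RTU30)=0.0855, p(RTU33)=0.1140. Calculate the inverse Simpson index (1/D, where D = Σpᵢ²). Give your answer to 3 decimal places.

9.657

D = 0.1026² + 0.0769² + 0.0627² + 0.0912² + 0.1168² + 0.1195² + 0.114² + 0.1168² + 0.0855² + 0.114² = 0.0105268 + 0.0059136 + 0.0039313 + 0.0083174 + 0.0136422 + 0.0142802 + 0.0129960 + 0.0136422 + 0.0073103 + 0.0129960 = 0.1035561 (working shown to 7 dp, full precision carried).
So 1/D = 9.65660, i.e. 9.657 to 3 decimal places.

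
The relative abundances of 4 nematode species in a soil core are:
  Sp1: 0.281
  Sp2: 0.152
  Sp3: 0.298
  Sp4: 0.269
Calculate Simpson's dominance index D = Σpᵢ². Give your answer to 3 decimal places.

0.263

D = 0.281² + 0.152² + 0.298² + 0.269² = 0.07896 + 0.02310 + 0.08880 + 0.07236 = 0.26323 (working shown to 5 dp, full precision carried).
To 3 decimal places, D = 0.263.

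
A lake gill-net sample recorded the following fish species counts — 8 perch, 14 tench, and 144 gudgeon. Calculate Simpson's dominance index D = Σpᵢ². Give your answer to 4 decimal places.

Total N = 8+14+144 = 166, so the proportions are 0.048193, 0.084337, 0.86747 (working shown to 6 dp, full precision carried).
D = 0.048193² + 0.084337² + 0.86747² = 0.002323 + 0.007113 + 0.752504 = 0.761939.
To 4 decimal places, D = 0.7619.

0.7619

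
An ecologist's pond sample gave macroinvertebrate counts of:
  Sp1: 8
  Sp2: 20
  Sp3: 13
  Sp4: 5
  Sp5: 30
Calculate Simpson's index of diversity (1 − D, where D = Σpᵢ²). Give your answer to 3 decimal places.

0.730

Total N = 8+20+13+5+30 = 76, so the proportions are 0.10526, 0.26316, 0.17105, 0.06579, 0.39474 (working shown to 5 dp, full precision carried).
D = 0.10526² + 0.26316² + 0.17105² + 0.06579² + 0.39474² = 0.01108 + 0.06925 + 0.02926 + 0.00433 + 0.15582 = 0.26974.
So 1 − D = 0.73026, i.e. 0.730 to 3 decimal places.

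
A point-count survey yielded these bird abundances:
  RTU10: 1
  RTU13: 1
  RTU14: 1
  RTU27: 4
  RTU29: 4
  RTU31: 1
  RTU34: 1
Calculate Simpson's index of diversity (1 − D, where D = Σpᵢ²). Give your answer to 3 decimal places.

0.781

Total N = 1+1+1+4+4+1+1 = 13, so the proportions are 0.07692, 0.07692, 0.07692, 0.30769, 0.30769, 0.07692, 0.07692 (working shown to 5 dp, full precision carried).
D = 0.07692² + 0.07692² + 0.07692² + 0.30769² + 0.30769² + 0.07692² + 0.07692² = 0.00592 + 0.00592 + 0.00592 + 0.09467 + 0.09467 + 0.00592 + 0.00592 = 0.21893.
So 1 − D = 0.78107, i.e. 0.781 to 3 decimal places.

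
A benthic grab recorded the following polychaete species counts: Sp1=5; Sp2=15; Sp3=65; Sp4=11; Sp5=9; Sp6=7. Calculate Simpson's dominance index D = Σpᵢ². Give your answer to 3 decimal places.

Total N = 5+15+65+11+9+7 = 112, so the proportions are 0.04464, 0.13393, 0.58036, 0.09821, 0.08036, 0.0625 (working shown to 5 dp, full precision carried).
D = 0.04464² + 0.13393² + 0.58036² + 0.09821² + 0.08036² + 0.0625² = 0.00199 + 0.01794 + 0.33681 + 0.00965 + 0.00646 + 0.00391 = 0.37675.
To 3 decimal places, D = 0.377.

0.377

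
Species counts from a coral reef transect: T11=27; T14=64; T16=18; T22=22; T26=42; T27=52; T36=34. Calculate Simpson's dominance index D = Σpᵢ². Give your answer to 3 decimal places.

Total N = 27+64+18+22+42+52+34 = 259, so the proportions are 0.10425, 0.2471, 0.0695, 0.08494, 0.16216, 0.20077, 0.13127 (working shown to 5 dp, full precision carried).
D = 0.10425² + 0.2471² + 0.0695² + 0.08494² + 0.16216² + 0.20077² + 0.13127² = 0.01087 + 0.06106 + 0.00483 + 0.00722 + 0.02630 + 0.04031 + 0.01723 = 0.16781.
To 3 decimal places, D = 0.168.

0.168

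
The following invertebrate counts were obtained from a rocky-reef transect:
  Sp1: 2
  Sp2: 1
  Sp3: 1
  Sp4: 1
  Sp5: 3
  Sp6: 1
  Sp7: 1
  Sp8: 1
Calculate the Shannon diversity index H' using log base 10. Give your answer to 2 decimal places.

0.86

Total N = 2+1+1+1+3+1+1+1 = 11, so the proportions are 0.1818, 0.0909, 0.0909, 0.0909, 0.2727, 0.0909, 0.0909, 0.0909 (working shown to 4 dp, full precision carried).
Each pᵢ log₁₀ pᵢ term: 0.1818×(-0.7404)=-0.1346, 0.0909×(-1.0414)=-0.0947, 0.0909×(-1.0414)=-0.0947, 0.0909×(-1.0414)=-0.0947, 0.2727×(-0.5643)=-0.1539, 0.0909×(-1.0414)=-0.0947, 0.0909×(-1.0414)=-0.0947, 0.0909×(-1.0414)=-0.0947.
Sum = -0.8565, so H' = 0.86.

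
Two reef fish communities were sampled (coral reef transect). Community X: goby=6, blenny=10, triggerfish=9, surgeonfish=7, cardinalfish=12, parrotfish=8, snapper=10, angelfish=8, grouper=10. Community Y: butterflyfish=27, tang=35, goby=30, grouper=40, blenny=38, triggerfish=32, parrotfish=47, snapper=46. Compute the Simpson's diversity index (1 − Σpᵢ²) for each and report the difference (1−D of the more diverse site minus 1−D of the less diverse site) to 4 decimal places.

Community X: N=80, proportions 0.075, 0.125, 0.1125, 0.0875, 0.15, 0.1, 0.125, 0.1, 0.125, giving 1−D = 0.884687 (working shown to 6 dp, full precision carried).
Community Y: N=295, proportions 0.091525, 0.118644, 0.101695, 0.135593, 0.128814, 0.108475, 0.159322, 0.155932, giving 1−D = 0.870761.
Difference = |0.884687 − 0.870761| = 0.013926, i.e. 0.0139 to 4 decimal places.

0.0139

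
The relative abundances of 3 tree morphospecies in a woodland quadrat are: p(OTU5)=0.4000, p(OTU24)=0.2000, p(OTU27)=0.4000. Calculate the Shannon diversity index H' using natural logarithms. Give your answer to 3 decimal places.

1.055

Each pᵢ ln pᵢ term (working shown to 5 dp, full precision carried): 0.4×(-0.91629)=-0.36652, 0.2×(-1.60944)=-0.32189, 0.4×(-0.91629)=-0.36652.
Sum = -1.05492, so H' = 1.055.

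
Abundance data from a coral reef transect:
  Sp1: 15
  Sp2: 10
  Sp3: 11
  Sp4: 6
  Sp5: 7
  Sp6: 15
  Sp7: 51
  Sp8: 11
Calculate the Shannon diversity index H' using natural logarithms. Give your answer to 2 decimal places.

Total N = 15+10+11+6+7+15+51+11 = 126, so the proportions are 0.119, 0.0794, 0.0873, 0.0476, 0.0556, 0.119, 0.4048, 0.0873 (working shown to 4 dp, full precision carried).
Each pᵢ ln pᵢ term: 0.119×(-2.1282)=-0.2534, 0.0794×(-2.5337)=-0.2011, 0.0873×(-2.4384)=-0.2129, 0.0476×(-3.0445)=-0.1450, 0.0556×(-2.8904)=-0.1606, 0.119×(-2.1282)=-0.2534, 0.4048×(-0.9045)=-0.3661, 0.0873×(-2.4384)=-0.2129.
Sum = -1.8052, so H' = 1.81.

1.81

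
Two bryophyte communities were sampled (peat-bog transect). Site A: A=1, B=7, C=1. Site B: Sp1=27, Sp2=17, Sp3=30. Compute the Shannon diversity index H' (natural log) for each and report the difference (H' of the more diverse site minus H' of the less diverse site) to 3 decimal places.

Site A: N=9, proportions 0.11111, 0.77778, 0.11111, giving H' = 0.68374 (working shown to 5 dp, full precision carried).
Site B: N=74, proportions 0.36486, 0.22973, 0.40541, giving H' = 1.07179.
Difference = |0.68374 − 1.07179| = 0.38805, i.e. 0.388 to 3 decimal places.

0.388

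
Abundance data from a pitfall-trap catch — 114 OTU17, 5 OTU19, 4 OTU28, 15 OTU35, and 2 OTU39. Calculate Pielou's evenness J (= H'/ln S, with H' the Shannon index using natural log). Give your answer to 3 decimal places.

Total N = 114+5+4+15+2 = 140, so the proportions are 0.81429, 0.03571, 0.02857, 0.10714, 0.01429 (working shown to 5 dp, full precision carried).
H' = −Σ pᵢ ln pᵢ = −((-0.16729) + (-0.11901) + (-0.10158) + (-0.23931) + (-0.06069)) = 0.68789.
With S = 5 species, ln S = 1.60944, so J = 0.68789/1.60944 = 0.42741, i.e. 0.427 to 3 decimal places.

0.427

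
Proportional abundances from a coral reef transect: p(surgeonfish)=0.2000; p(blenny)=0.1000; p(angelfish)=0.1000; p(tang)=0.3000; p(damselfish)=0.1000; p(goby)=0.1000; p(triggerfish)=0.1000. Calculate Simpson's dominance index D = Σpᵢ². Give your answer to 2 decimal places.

D = 0.2² + 0.1² + 0.1² + 0.3² + 0.1² + 0.1² + 0.1² = 0.0400 + 0.0100 + 0.0100 + 0.0900 + 0.0100 + 0.0100 + 0.0100 = 0.1800 (working shown to 4 dp, full precision carried).
To 2 decimal places, D = 0.18.

0.18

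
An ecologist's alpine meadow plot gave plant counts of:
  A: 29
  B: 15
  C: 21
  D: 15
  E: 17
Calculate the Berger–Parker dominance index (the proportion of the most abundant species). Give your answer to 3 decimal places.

Total N = 29+15+21+15+17 = 97, so the proportions are 0.29897, 0.15464, 0.21649, 0.15464, 0.17526 (working shown to 5 dp, full precision carried).
The largest proportion is 0.29897, i.e. d = 0.299 to 3 decimal places.

0.299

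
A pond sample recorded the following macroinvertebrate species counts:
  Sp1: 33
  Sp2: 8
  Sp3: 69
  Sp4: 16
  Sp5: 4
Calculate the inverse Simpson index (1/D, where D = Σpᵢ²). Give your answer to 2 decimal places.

2.73

Total N = 33+8+69+16+4 = 130, so the proportions are 0.25385, 0.06154, 0.53077, 0.12308, 0.03077 (working shown to 5 dp, full precision carried).
D = 0.25385² + 0.06154² + 0.53077² + 0.12308² + 0.03077² = 0.06444 + 0.00379 + 0.28172 + 0.01515 + 0.00095 = 0.36604.
So 1/D = 2.7320, i.e. 2.73 to 2 decimal places.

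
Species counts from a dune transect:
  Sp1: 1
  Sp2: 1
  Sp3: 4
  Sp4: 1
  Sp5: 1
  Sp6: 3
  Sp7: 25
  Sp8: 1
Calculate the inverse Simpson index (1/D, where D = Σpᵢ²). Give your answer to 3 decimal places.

Total N = 1+1+4+1+1+3+25+1 = 37, so the proportions are 0.027027, 0.027027, 0.108108, 0.027027, 0.027027, 0.081081, 0.675676, 0.027027 (working shown to 6 dp, full precision carried).
D = 0.027027² + 0.027027² + 0.108108² + 0.027027² + 0.027027² + 0.081081² + 0.675676² + 0.027027² = 0.000730 + 0.000730 + 0.011687 + 0.000730 + 0.000730 + 0.006574 + 0.456538 + 0.000730 = 0.478451.
So 1/D = 2.09008, i.e. 2.090 to 3 decimal places.

2.090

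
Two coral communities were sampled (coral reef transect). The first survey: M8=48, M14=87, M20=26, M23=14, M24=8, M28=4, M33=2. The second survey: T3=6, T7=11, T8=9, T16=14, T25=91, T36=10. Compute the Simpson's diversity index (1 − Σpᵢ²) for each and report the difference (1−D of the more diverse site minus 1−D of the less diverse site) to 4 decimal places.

0.1402

The first survey: N=189, proportions 0.253968, 0.460317, 0.137566, 0.074074, 0.042328, 0.021164, 0.010582, giving 1−D = 0.696845 (working shown to 6 dp, full precision carried).
The second survey: N=141, proportions 0.042553, 0.078014, 0.06383, 0.099291, 0.64539, 0.070922, giving 1−D = 0.556612.
Difference = |0.696845 − 0.556612| = 0.140233, i.e. 0.1402 to 4 decimal places.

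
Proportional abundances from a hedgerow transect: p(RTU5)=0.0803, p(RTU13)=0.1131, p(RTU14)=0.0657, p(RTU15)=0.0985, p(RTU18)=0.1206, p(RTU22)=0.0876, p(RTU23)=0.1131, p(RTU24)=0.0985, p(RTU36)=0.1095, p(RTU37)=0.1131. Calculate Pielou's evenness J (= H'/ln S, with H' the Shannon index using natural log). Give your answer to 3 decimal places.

0.994

H' = −Σ pᵢ ln pᵢ = −((-0.20252) + (-0.24650) + (-0.17888) + (-0.22829) + (-0.25510) + (-0.21330) + (-0.24650) + (-0.22829) + (-0.24220) + (-0.24650)) = 2.28808 (working shown to 5 dp, full precision carried).
With S = 10 species, ln S = 2.30259, so J = 2.28808/2.30259 = 0.99370, i.e. 0.994 to 3 decimal places.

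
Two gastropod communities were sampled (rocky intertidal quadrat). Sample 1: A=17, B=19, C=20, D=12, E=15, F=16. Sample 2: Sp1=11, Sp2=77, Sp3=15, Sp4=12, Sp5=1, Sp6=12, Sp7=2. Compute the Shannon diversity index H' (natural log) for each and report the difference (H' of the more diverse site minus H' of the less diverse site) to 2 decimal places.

0.47

Sample 1: N=99, proportions 0.1717, 0.1919, 0.202, 0.1212, 0.1515, 0.1616, giving H' = 1.7787 (working shown to 4 dp, full precision carried).
Sample 2: N=130, proportions 0.0846, 0.5923, 0.1154, 0.0923, 0.0077, 0.0923, 0.0154, giving H' = 1.3099.
Difference = |1.7787 − 1.3099| = 0.4688, i.e. 0.47 to 2 decimal places.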